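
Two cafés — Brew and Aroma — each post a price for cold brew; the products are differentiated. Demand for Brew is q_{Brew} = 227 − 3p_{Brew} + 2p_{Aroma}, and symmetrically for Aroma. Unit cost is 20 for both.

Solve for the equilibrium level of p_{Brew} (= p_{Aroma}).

Brew's profit: π = (p_{Brew} − 20)(227 − 3p_{Brew} + 2p_{Aroma}).
∂π/∂p_{Brew} = 287 − 6p_{Brew} + 2p_{Aroma} = 0 ⇒ p_{Brew} = 287/6 + (1/3)p_{Aroma}.
The game is symmetric, so in equilibrium p_{Aroma} = p_{Brew}: the reaction function gives (2/3)p_{Brew} = 287/6, hence p_{Brew} = 71.75.

71.75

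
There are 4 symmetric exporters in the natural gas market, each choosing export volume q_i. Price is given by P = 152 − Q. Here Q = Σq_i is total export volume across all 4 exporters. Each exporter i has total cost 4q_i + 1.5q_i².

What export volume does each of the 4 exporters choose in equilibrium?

18.5

A representative exporter's profit is π_i = q_i(152 − Q) − 4q_i − 1.5q_i², with Q = q_i + Σ_{j≠i} q_j.
First-order condition: 148 − 5q_i − Σ_{j≠i} q_j = 0.
With identical exporters, set every q_j = q: then 148 − 5q − 3q = 0, i.e. q = 148/8 = 18.5.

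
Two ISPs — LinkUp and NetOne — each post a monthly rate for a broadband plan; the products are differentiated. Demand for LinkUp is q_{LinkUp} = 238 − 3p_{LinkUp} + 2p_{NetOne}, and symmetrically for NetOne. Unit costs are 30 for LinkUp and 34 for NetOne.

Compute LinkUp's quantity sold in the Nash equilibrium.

LinkUp's profit: π = (p_{LinkUp} − 30)(238 − 3p_{LinkUp} + 2p_{NetOne}).
∂π/∂p_{LinkUp} = 328 − 6p_{LinkUp} + 2p_{NetOne} = 0 ⇒ p_{LinkUp} = 164/3 + (1/3)p_{NetOne}.
Similarly p_{NetOne} = 170/3 + (1/3)p_{LinkUp}.
Solving the two reaction functions simultaneously: (1 − (1/3)(1/3))p_{LinkUp} = 164/3 + (1/3)·(170/3), so (8/9)p_{LinkUp} = 662/9 and p_{LinkUp} = 82.75.
Then p_{NetOne} = 170/3 + (1/3)·82.75 = 84.25.
q_{LinkUp} = 238 − 3·82.75 + 2·84.25 = 158.25.

158.25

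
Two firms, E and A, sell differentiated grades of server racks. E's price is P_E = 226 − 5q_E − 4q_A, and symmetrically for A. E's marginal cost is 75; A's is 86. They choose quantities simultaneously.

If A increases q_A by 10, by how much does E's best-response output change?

Firm E's profit: π = q_E(226 − 5q_E − 4q_A) − 75q_E.
∂π/∂q_E = 151 − 10q_E − 4q_A = 0 ⇒ q_E = 15.1 − 0.4q_A.
The reaction-function slope is −0.4, so a 10-unit rise in q_A moves q_E by −0.4 × 10 = −4. E's best response falls — the actions are strategic substitutes.

-4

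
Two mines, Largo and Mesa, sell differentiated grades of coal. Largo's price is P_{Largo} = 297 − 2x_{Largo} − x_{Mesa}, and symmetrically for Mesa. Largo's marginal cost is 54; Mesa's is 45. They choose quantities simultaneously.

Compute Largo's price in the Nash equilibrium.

150

Mine Largo's profit: π = x_{Largo}(297 − 2x_{Largo} − x_{Mesa}) − 54x_{Largo}.
∂π/∂x_{Largo} = 243 − 4x_{Largo} − x_{Mesa} = 0 ⇒ x_{Largo} = 60.75 − 0.25x_{Mesa}.
Similarly x_{Mesa} = 63 − 0.25x_{Largo}.
Solving the two reaction functions simultaneously: (1 − (−0.25)(−0.25))x_{Largo} = 60.75 − 0.25·63, so 0.9375x_{Largo} = 45 and x_{Largo} = 48.
Then x_{Mesa} = 63 − 0.25·48 = 51.
P_{Largo} = 297 − 2·48 − 51 = 150.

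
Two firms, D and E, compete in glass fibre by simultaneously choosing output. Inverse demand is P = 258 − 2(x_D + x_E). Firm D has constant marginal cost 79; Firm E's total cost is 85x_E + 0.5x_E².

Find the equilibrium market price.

Firm D's profit: π = x_D(258 − 2(x_D + x_E)) − 79x_D.
∂π/∂x_D = 179 − 4x_D − 2x_E = 0, so x_D = 44.75 − 0.5x_E.
For E: ∂π/∂x_E = 173 − 5x_E − 2x_D = 0 ⇒ x_E = 34.6 − 0.4x_D.
Plugging x_E into D's best response: x_D = 44.75 − 0.5(34.6 − 0.4x_D) ⇒ 0.8x_D = 27.45, so x_D = 34.3125.
Then x_E = 34.6 − 0.4·34.3125 = 20.875.
Equilibrium price: P = 258 − 2·55.1875 = 147.625.

147.625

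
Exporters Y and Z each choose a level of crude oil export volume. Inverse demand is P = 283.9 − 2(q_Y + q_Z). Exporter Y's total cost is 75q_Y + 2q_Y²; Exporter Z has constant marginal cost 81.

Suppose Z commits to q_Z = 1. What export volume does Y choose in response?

25.8625

Exporter Y's profit: π = q_Y(283.9 − 2(q_Y + q_Z)) − 75q_Y − 2q_Y².
∂π/∂q_Y = 208.9 − 8q_Y − 2q_Z = 0, so q_Y = 26.1125 − 0.25q_Z.
At q_Z = 1: q_Y = 26.1125 − 0.25·1 = 25.8625.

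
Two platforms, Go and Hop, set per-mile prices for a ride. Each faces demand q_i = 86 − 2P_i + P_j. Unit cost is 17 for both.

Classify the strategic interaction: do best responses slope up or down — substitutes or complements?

strategic complements

Go's profit: π = (P_{Go} − 17)(86 − 2P_{Go} + P_{Hop}).
∂π/∂P_{Go} = 120 − 4P_{Go} + P_{Hop} = 0 ⇒ P_{Go} = 30 + 0.25P_{Hop}.
The best-response slope dP_{Go}/dP_{Hop} = 0.25 > 0: the reaction function is upward-sloping, so the choices are strategic complements.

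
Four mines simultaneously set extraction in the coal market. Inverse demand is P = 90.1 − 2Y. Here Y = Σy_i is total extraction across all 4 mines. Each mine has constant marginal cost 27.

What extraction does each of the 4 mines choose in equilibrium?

A representative mine's profit is π_i = y_i(90.1 − 2Y) − 27y_i, with Y = y_i + Σ_{j≠i} y_j.
First-order condition: 63.1 − 4y_i − 2Σ_{j≠i} y_j = 0.
In a symmetric equilibrium every mine chooses the same y, so Σ_{j≠i} y_j = 3y. The condition becomes 63.1 − 10y = 0, giving y = 63.1/10 = 6.31.

6.31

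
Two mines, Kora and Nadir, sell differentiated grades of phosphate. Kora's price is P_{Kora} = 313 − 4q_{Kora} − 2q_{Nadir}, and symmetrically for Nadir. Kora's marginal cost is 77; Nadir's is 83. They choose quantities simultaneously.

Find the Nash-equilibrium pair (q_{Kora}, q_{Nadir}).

Mine Kora's profit: π = q_{Kora}(313 − 4q_{Kora} − 2q_{Nadir}) − 77q_{Kora}.
∂π/∂q_{Kora} = 236 − 8q_{Kora} − 2q_{Nadir} = 0 ⇒ q_{Kora} = 29.5 − 0.25q_{Nadir}.
Similarly q_{Nadir} = 28.75 − 0.25q_{Kora}.
Plugging q_{Nadir} into Kora's best response: q_{Kora} = 29.5 − 0.25(28.75 − 0.25q_{Kora}) ⇒ 0.9375q_{Kora} = 22.3125, so q_{Kora} = 23.8.
Then q_{Nadir} = 28.75 − 0.25·23.8 = 22.8.

23.8, 22.8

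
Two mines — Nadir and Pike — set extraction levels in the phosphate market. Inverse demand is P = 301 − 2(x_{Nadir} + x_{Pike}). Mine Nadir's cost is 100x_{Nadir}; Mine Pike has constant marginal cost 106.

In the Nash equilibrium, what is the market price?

169

Mine Nadir's profit: π = x_{Nadir}(301 − 2(x_{Nadir} + x_{Pike})) − 100x_{Nadir}.
∂π/∂x_{Nadir} = 201 − 4x_{Nadir} − 2x_{Pike} = 0, so x_{Nadir} = 50.25 − 0.5x_{Pike}.
By the same steps for Pike: x_{Pike} = 48.75 − 0.5x_{Nadir}.
Solving the two reaction functions simultaneously: (1 − (−0.5)(−0.5))x_{Nadir} = 50.25 − 0.5·48.75, so 0.75x_{Nadir} = 25.875 and x_{Nadir} = 34.5.
Then x_{Pike} = 48.75 − 0.5·34.5 = 31.5.
Equilibrium price: P = 301 − 2·66 = 169.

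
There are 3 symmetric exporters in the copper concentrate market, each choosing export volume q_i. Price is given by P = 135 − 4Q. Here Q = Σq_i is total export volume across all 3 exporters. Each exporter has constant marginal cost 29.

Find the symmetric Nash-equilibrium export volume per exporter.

6.625

A representative exporter's profit is π_i = q_i(135 − 4Q) − 29q_i, with Q = q_i + Σ_{j≠i} q_j.
First-order condition: 106 − 8q_i − 4Σ_{j≠i} q_j = 0.
In a symmetric equilibrium every exporter chooses the same q, so Σ_{j≠i} q_j = 2q. The condition becomes 106 − 16q = 0, giving q = 106/16 = 6.625.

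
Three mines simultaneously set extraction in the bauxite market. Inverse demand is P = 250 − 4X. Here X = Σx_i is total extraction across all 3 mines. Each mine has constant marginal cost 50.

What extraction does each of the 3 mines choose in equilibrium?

12.5

A representative mine's profit is π_i = x_i(250 − 4X) − 50x_i, with X = x_i + Σ_{j≠i} x_j.
First-order condition: 200 − 8x_i − 4Σ_{j≠i} x_j = 0.
Imposing symmetry (x_j = x for all j) turns Σ_{j≠i} x_j into 2x, so 200 = 16x and x = 12.5.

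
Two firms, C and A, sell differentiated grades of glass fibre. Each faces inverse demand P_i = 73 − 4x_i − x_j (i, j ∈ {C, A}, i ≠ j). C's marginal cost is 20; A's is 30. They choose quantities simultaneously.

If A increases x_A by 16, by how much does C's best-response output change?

Firm C's profit: π = x_C(73 − 4x_C − x_A) − 20x_C.
∂π/∂x_C = 53 − 8x_C − x_A = 0 ⇒ x_C = 6.625 − 0.125x_A.
The reaction-function slope is −0.125, so a 16-unit rise in x_A moves x_C by −0.125 × 16 = −2. C's best response falls — the actions are strategic substitutes.

-2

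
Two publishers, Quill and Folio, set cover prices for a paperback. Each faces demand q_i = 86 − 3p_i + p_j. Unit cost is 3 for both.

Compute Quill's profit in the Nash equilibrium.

Quill's profit: π = (p_{Quill} − 3)(86 − 3p_{Quill} + p_{Folio}).
∂π/∂p_{Quill} = 95 − 6p_{Quill} + p_{Folio} = 0 ⇒ p_{Quill} = 95/6 + (1/6)p_{Folio}.
By symmetry p_{Folio} = p_{Quill}; substituting into the reaction function, (5/6)p_{Quill} = 95/6 and p_{Quill} = 19.
q_{Quill} = 86 − 3·19 + 19 = 48.
Profit = (19 − 3)·48 = 768.

768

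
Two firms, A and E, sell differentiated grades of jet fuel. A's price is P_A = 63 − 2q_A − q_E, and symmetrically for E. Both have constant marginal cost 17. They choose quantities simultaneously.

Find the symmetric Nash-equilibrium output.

9.2

Firm A's profit: π = q_A(63 − 2q_A − q_E) − 17q_A.
∂π/∂q_A = 46 − 4q_A − q_E = 0 ⇒ q_A = 11.5 − 0.25q_E.
By symmetry q_E = q_A; substituting into the reaction function, 1.25q_A = 11.5 and q_A = 9.2.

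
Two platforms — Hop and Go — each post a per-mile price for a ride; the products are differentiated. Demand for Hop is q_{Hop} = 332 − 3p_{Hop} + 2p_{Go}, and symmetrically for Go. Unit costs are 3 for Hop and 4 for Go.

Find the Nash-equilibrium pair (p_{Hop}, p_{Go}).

Hop's profit: π = (p_{Hop} − 3)(332 − 3p_{Hop} + 2p_{Go}).
∂π/∂p_{Hop} = 341 − 6p_{Hop} + 2p_{Go} = 0 ⇒ p_{Hop} = 341/6 + (1/3)p_{Go}.
Similarly p_{Go} = 172/3 + (1/3)p_{Hop}.
Solving the two reaction functions simultaneously: (1 − (1/3)(1/3))p_{Hop} = 341/6 + (1/3)·(172/3), so (8/9)p_{Hop} = 1367/18 and p_{Hop} = 85.4375.
Then p_{Go} = 172/3 + (1/3)·85.4375 = 85.8125.

85.4375, 85.8125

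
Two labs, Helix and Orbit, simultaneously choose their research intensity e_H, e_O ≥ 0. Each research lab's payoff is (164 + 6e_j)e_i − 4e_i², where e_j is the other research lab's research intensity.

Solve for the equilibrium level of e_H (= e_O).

82

Helix's payoff is (164 + 6e_O)e_H − 4e_H².
∂π/∂e_H = 164 + 6e_O − 8e_H = 0, so e_H = 20.5 + 0.75e_O.
The game is symmetric, so in equilibrium e_O = e_H: the reaction function gives 0.25e_H = 20.5, hence e_H = 82.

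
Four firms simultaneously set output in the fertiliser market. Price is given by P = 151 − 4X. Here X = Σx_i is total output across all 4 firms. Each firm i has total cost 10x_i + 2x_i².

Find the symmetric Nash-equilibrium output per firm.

A representative firm's profit is π_i = x_i(151 − 4X) − 10x_i − 2x_i², with X = x_i + Σ_{j≠i} x_j.
First-order condition: 141 − 12x_i − 4Σ_{j≠i} x_j = 0.
Imposing symmetry (x_j = x for all j) turns Σ_{j≠i} x_j into 3x, so 141 = 24x and x = 5.875.

5.875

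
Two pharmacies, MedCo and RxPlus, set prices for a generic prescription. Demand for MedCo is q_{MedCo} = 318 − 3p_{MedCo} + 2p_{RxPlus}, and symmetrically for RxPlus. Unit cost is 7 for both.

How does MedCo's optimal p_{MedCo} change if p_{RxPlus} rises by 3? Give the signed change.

MedCo's profit: π = (p_{MedCo} − 7)(318 − 3p_{MedCo} + 2p_{RxPlus}).
∂π/∂p_{MedCo} = 339 − 6p_{MedCo} + 2p_{RxPlus} = 0 ⇒ p_{MedCo} = 56.5 + (1/3)p_{RxPlus}.
The reaction-function slope is 1/3, so a 3-unit rise in p_{RxPlus} moves p_{MedCo} by 1/3 × 3 = 1. MedCo's best response rises — the actions are strategic complements.

1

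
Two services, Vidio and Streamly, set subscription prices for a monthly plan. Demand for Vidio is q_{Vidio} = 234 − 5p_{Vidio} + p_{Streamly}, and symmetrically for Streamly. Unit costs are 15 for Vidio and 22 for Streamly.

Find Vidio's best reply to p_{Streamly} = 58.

Vidio's profit: π = (p_{Vidio} − 15)(234 − 5p_{Vidio} + p_{Streamly}).
∂π/∂p_{Vidio} = 309 − 10p_{Vidio} + p_{Streamly} = 0 ⇒ p_{Vidio} = 30.9 + 0.1p_{Streamly}.
At p_{Streamly} = 58: p_{Vidio} = 30.9 + 0.1·58 = 36.7.

36.7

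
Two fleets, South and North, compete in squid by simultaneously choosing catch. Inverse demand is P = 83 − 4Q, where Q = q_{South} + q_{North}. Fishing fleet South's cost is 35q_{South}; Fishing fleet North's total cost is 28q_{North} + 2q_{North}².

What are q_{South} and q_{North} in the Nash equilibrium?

4.45, 3.1

Fishing fleet South's profit: π = q_{South}(83 − 4(q_{South} + q_{North})) − 35q_{South}.
∂π/∂q_{South} = 48 − 8q_{South} − 4q_{North} = 0, so q_{South} = 6 − 0.5q_{North}.
For North: ∂π/∂q_{North} = 55 − 12q_{North} − 4q_{South} = 0 ⇒ q_{North} = 55/12 − (1/3)q_{South}.
Substituting the second reaction function into the first: q_{South} = 6 − 0.5(55/12 − (1/3)q_{South}), which gives (5/6)q_{South} = 89/24 ⇒ q_{South} = 4.45.
Then q_{North} = 55/12 − (1/3)·4.45 = 3.1.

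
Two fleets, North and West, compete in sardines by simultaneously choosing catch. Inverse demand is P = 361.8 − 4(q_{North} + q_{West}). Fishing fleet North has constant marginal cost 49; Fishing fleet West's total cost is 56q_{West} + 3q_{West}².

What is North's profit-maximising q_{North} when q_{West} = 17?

30.6

Fishing fleet North's profit: π = q_{North}(361.8 − 4(q_{North} + q_{West})) − 49q_{North}.
∂π/∂q_{North} = 312.8 − 8q_{North} − 4q_{West} = 0, so q_{North} = 39.1 − 0.5q_{West}.
At q_{West} = 17: q_{North} = 39.1 − 0.5·17 = 30.6.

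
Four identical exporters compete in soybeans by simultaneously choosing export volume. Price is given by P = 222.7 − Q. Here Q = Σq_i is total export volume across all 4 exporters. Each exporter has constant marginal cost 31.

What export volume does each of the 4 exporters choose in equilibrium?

A representative exporter's profit is π_i = q_i(222.7 − Q) − 31q_i, with Q = q_i + Σ_{j≠i} q_j.
First-order condition: 191.7 − 2q_i − Σ_{j≠i} q_j = 0.
In a symmetric equilibrium every exporter chooses the same q, so Σ_{j≠i} q_j = 3q. The condition becomes 191.7 − 5q = 0, giving q = 191.7/5 = 38.34.

38.34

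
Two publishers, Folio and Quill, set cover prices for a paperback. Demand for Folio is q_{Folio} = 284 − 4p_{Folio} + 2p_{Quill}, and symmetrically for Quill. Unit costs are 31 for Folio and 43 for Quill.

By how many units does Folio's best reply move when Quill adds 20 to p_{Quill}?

5

Folio's profit: π = (p_{Folio} − 31)(284 − 4p_{Folio} + 2p_{Quill}).
∂π/∂p_{Folio} = 408 − 8p_{Folio} + 2p_{Quill} = 0 ⇒ p_{Folio} = 51 + 0.25p_{Quill}.
The reaction-function slope is 0.25, so a 20-unit rise in p_{Quill} moves p_{Folio} by 0.25 × 20 = 5. Folio's best response rises — the actions are strategic complements.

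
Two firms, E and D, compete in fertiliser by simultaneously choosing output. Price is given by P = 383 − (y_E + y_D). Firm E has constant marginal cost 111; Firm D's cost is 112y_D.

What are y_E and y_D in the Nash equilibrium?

Firm E's profit: π = y_E(383 − (y_E + y_D)) − 111y_E.
∂π/∂y_E = 272 − 2y_E − y_D = 0, so y_E = 136 − 0.5y_D.
By the same steps for D: y_D = 135.5 − 0.5y_E.
Substituting the second reaction function into the first: y_E = 136 − 0.5(135.5 − 0.5y_E), which gives 0.75y_E = 68.25 ⇒ y_E = 91.
Then y_D = 135.5 − 0.5·91 = 90.

91, 90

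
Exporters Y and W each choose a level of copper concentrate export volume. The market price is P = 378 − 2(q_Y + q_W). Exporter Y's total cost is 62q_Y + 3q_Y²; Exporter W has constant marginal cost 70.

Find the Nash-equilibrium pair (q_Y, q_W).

Exporter Y's profit: π = q_Y(378 − 2(q_Y + q_W)) − 62q_Y − 3q_Y².
∂π/∂q_Y = 316 − 10q_Y − 2q_W = 0, so q_Y = 31.6 − 0.2q_W.
For W: ∂π/∂q_W = 308 − 4q_W − 2q_Y = 0 ⇒ q_W = 77 − 0.5q_Y.
Substituting the second reaction function into the first: q_Y = 31.6 − 0.2(77 − 0.5q_Y), which gives 0.9q_Y = 16.2 ⇒ q_Y = 18.
Then q_W = 77 − 0.5·18 = 68.

18, 68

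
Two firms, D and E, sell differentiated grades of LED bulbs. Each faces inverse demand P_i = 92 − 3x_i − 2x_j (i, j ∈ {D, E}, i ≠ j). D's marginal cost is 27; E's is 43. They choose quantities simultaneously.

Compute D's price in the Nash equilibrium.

Firm D's profit: π = x_D(92 − 3x_D − 2x_E) − 27x_D.
∂π/∂x_D = 65 − 6x_D − 2x_E = 0 ⇒ x_D = 65/6 − (1/3)x_E.
Similarly x_E = 49/6 − (1/3)x_D.
Solving the two reaction functions simultaneously: (1 − (−1/3)(−1/3))x_D = 65/6 − (1/3)·(49/6), so (8/9)x_D = 73/9 and x_D = 9.125.
Then x_E = 49/6 − (1/3)·9.125 = 5.125.
P_D = 92 − 3·9.125 − 2·5.125 = 54.375.

54.375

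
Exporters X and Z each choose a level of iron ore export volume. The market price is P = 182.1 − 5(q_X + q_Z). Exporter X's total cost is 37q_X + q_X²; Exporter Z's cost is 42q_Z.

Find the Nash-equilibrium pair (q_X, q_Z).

7.9, 10.06

Exporter X's profit: π = q_X(182.1 − 5(q_X + q_Z)) − 37q_X − q_X².
∂π/∂q_X = 145.1 − 12q_X − 5q_Z = 0, so q_X = 1451/120 − (5/12)q_Z.
For Z: ∂π/∂q_Z = 140.1 − 10q_Z − 5q_X = 0 ⇒ q_Z = 14.01 − 0.5q_X.
Solving the two reaction functions simultaneously: (1 − (−5/12)(−0.5))q_X = 1451/120 − (5/12)·14.01, so (19/24)q_X = 1501/240 and q_X = 7.9.
Then q_Z = 14.01 − 0.5·7.9 = 10.06.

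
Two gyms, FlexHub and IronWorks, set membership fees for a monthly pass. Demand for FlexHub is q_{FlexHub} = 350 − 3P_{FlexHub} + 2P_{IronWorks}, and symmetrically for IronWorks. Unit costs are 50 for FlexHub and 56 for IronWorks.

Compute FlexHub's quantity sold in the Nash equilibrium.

228.375

FlexHub's profit: π = (P_{FlexHub} − 50)(350 − 3P_{FlexHub} + 2P_{IronWorks}).
∂π/∂P_{FlexHub} = 500 − 6P_{FlexHub} + 2P_{IronWorks} = 0 ⇒ P_{FlexHub} = 250/3 + (1/3)P_{IronWorks}.
Similarly P_{IronWorks} = 259/3 + (1/3)P_{FlexHub}.
Solving the two reaction functions simultaneously: (1 − (1/3)(1/3))P_{FlexHub} = 250/3 + (1/3)·(259/3), so (8/9)P_{FlexHub} = 1009/9 and P_{FlexHub} = 126.125.
Then P_{IronWorks} = 259/3 + (1/3)·126.125 = 128.375.
q_{FlexHub} = 350 − 3·126.125 + 2·128.375 = 228.375.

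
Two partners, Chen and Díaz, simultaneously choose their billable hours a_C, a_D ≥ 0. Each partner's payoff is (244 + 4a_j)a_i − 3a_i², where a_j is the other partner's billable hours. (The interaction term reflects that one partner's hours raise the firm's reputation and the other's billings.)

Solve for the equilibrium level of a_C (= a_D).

122

Chen's payoff is (244 + 4a_D)a_C − 3a_C².
∂π/∂a_C = 244 + 4a_D − 6a_C = 0, so a_C = 122/3 + (2/3)a_D.
The game is symmetric, so in equilibrium a_D = a_C: the reaction function gives (1/3)a_C = 122/3, hence a_C = 122.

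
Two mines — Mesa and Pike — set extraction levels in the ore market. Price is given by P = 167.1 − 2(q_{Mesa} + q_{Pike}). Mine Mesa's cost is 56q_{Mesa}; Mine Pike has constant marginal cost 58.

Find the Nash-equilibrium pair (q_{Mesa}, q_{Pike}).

Mine Mesa's profit: π = q_{Mesa}(167.1 − 2(q_{Mesa} + q_{Pike})) − 56q_{Mesa}.
∂π/∂q_{Mesa} = 111.1 − 4q_{Mesa} − 2q_{Pike} = 0, so q_{Mesa} = 27.775 − 0.5q_{Pike}.
By the same steps for Pike: q_{Pike} = 27.275 − 0.5q_{Mesa}.
Substituting the second reaction function into the first: q_{Mesa} = 27.775 − 0.5(27.275 − 0.5q_{Mesa}), which gives 0.75q_{Mesa} = 14.1375 ⇒ q_{Mesa} = 18.85.
Then q_{Pike} = 27.275 − 0.5·18.85 = 17.85.

18.85, 17.85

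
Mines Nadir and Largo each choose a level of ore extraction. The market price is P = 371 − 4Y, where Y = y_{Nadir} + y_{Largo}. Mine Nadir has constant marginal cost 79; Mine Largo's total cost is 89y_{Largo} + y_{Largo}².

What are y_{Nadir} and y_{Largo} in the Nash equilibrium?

28, 17

Mine Nadir's profit: π = y_{Nadir}(371 − 4(y_{Nadir} + y_{Largo})) − 79y_{Nadir}.
∂π/∂y_{Nadir} = 292 − 8y_{Nadir} − 4y_{Largo} = 0, so y_{Nadir} = 36.5 − 0.5y_{Largo}.
For Largo: ∂π/∂y_{Largo} = 282 − 10y_{Largo} − 4y_{Nadir} = 0 ⇒ y_{Largo} = 28.2 − 0.4y_{Nadir}.
Plugging y_{Largo} into Nadir's best response: y_{Nadir} = 36.5 − 0.5(28.2 − 0.4y_{Nadir}) ⇒ 0.8y_{Nadir} = 22.4, so y_{Nadir} = 28.
Then y_{Largo} = 28.2 − 0.4·28 = 17.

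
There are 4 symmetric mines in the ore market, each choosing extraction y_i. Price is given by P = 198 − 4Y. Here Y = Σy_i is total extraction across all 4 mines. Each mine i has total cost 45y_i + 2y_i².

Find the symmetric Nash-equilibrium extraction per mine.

6.375

A representative mine's profit is π_i = y_i(198 − 4Y) − 45y_i − 2y_i², with Y = y_i + Σ_{j≠i} y_j.
First-order condition: 153 − 12y_i − 4Σ_{j≠i} y_j = 0.
With identical mines, set every y_j = y: then 153 − 12y − 12y = 0, i.e. y = 153/24 = 6.375.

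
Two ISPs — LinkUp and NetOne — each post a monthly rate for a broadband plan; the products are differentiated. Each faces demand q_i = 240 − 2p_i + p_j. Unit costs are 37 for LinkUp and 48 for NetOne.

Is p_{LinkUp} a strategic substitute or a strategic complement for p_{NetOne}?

LinkUp's profit: π = (p_{LinkUp} − 37)(240 − 2p_{LinkUp} + p_{NetOne}).
∂π/∂p_{LinkUp} = 314 − 4p_{LinkUp} + p_{NetOne} = 0 ⇒ p_{LinkUp} = 78.5 + 0.25p_{NetOne}.
The best-response slope dp_{LinkUp}/dp_{NetOne} = 0.25 > 0: the reaction function is upward-sloping, so the choices are strategic complements.

strategic complements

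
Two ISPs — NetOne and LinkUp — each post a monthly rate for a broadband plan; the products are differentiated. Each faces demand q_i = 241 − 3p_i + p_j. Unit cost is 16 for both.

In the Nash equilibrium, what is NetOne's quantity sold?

NetOne's profit: π = (p_{NetOne} − 16)(241 − 3p_{NetOne} + p_{LinkUp}).
∂π/∂p_{NetOne} = 289 − 6p_{NetOne} + p_{LinkUp} = 0 ⇒ p_{NetOne} = 289/6 + (1/6)p_{LinkUp}.
By symmetry p_{LinkUp} = p_{NetOne}; substituting into the reaction function, (5/6)p_{NetOne} = 289/6 and p_{NetOne} = 57.8.
q_{NetOne} = 241 − 3·57.8 + 57.8 = 125.4.

125.4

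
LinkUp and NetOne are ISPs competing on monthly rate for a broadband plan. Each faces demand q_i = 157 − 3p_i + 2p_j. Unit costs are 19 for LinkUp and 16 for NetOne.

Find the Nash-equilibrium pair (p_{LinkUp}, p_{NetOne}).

52.9375, 51.8125

LinkUp's profit: π = (p_{LinkUp} − 19)(157 − 3p_{LinkUp} + 2p_{NetOne}).
∂π/∂p_{LinkUp} = 214 − 6p_{LinkUp} + 2p_{NetOne} = 0 ⇒ p_{LinkUp} = 107/3 + (1/3)p_{NetOne}.
Similarly p_{NetOne} = 205/6 + (1/3)p_{LinkUp}.
Solving the two reaction functions simultaneously: (1 − (1/3)(1/3))p_{LinkUp} = 107/3 + (1/3)·(205/6), so (8/9)p_{LinkUp} = 847/18 and p_{LinkUp} = 52.9375.
Then p_{NetOne} = 205/6 + (1/3)·52.9375 = 51.8125.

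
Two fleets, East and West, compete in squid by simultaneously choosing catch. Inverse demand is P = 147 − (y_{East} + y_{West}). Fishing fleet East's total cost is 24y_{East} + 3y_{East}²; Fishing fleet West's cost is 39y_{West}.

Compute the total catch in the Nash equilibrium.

Fishing fleet East's profit: π = y_{East}(147 − (y_{East} + y_{West})) − 24y_{East} − 3y_{East}².
∂π/∂y_{East} = 123 − 8y_{East} − y_{West} = 0, so y_{East} = 15.375 − 0.125y_{West}.
For West: ∂π/∂y_{West} = 108 − 2y_{West} − y_{East} = 0 ⇒ y_{West} = 54 − 0.5y_{East}.
Substituting the second reaction function into the first: y_{East} = 15.375 − 0.125(54 − 0.5y_{East}), which gives 0.9375y_{East} = 8.625 ⇒ y_{East} = 9.2.
Then y_{West} = 54 − 0.5·9.2 = 49.4.
Total catch: 9.2 + 49.4 = 58.6.

58.6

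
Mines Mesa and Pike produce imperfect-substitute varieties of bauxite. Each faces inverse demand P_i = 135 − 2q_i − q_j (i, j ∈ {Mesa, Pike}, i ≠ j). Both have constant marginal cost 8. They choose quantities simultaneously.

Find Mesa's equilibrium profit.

Mine Mesa's profit: π = q_{Mesa}(135 − 2q_{Mesa} − q_{Pike}) − 8q_{Mesa}.
∂π/∂q_{Mesa} = 127 − 4q_{Mesa} − q_{Pike} = 0 ⇒ q_{Mesa} = 31.75 − 0.25q_{Pike}.
By symmetry q_{Pike} = q_{Mesa}; substituting into the reaction function, 1.25q_{Mesa} = 31.75 and q_{Mesa} = 25.4.
P_{Mesa} = 135 − 2·25.4 − 25.4 = 58.8.
Profit = (58.8 − 8)·25.4 = 1290.32.

1290.32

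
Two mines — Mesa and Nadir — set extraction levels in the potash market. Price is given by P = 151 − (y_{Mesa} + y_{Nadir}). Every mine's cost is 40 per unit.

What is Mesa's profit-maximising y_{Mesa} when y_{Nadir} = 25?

43

Mine Mesa's profit: π = y_{Mesa}(151 − (y_{Mesa} + y_{Nadir})) − 40y_{Mesa}.
∂π/∂y_{Mesa} = 111 − 2y_{Mesa} − y_{Nadir} = 0, so y_{Mesa} = 55.5 − 0.5y_{Nadir}.
At y_{Nadir} = 25: y_{Mesa} = 55.5 − 0.5·25 = 43.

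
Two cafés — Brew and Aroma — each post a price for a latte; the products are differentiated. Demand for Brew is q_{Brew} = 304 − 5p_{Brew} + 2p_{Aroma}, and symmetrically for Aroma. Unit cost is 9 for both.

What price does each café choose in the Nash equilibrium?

43.625

Brew's profit: π = (p_{Brew} − 9)(304 − 5p_{Brew} + 2p_{Aroma}).
∂π/∂p_{Brew} = 349 − 10p_{Brew} + 2p_{Aroma} = 0 ⇒ p_{Brew} = 34.9 + 0.2p_{Aroma}.
By symmetry p_{Aroma} = p_{Brew}; substituting into the reaction function, 0.8p_{Brew} = 34.9 and p_{Brew} = 43.625.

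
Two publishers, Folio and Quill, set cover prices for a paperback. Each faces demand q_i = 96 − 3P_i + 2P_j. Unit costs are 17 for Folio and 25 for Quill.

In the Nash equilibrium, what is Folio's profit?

Folio's profit: π = (P_{Folio} − 17)(96 − 3P_{Folio} + 2P_{Quill}).
∂π/∂P_{Folio} = 147 − 6P_{Folio} + 2P_{Quill} = 0 ⇒ P_{Folio} = 24.5 + (1/3)P_{Quill}.
Similarly P_{Quill} = 28.5 + (1/3)P_{Folio}.
Solving the two reaction functions simultaneously: (1 − (1/3)(1/3))P_{Folio} = 24.5 + (1/3)·28.5, so (8/9)P_{Folio} = 34 and P_{Folio} = 38.25.
Then P_{Quill} = 28.5 + (1/3)·38.25 = 41.25.
q_{Folio} = 96 − 3·38.25 + 2·41.25 = 63.75.
Profit = (38.25 − 17)·63.75 = 1354.6875.

1354.6875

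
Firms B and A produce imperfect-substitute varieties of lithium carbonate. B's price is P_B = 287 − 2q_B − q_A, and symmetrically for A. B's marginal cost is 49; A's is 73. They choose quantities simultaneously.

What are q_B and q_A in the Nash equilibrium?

49.2, 41.2

Firm B's profit: π = q_B(287 − 2q_B − q_A) − 49q_B.
∂π/∂q_B = 238 − 4q_B − q_A = 0 ⇒ q_B = 59.5 − 0.25q_A.
Similarly q_A = 53.5 − 0.25q_B.
Plugging q_A into B's best response: q_B = 59.5 − 0.25(53.5 − 0.25q_B) ⇒ 0.9375q_B = 46.125, so q_B = 49.2.
Then q_A = 53.5 − 0.25·49.2 = 41.2.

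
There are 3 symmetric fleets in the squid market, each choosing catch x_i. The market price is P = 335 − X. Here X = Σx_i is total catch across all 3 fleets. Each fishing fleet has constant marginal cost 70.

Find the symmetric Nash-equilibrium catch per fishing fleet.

66.25

A representative fishing fleet's profit is π_i = x_i(335 − X) − 70x_i, with X = x_i + Σ_{j≠i} x_j.
First-order condition: 265 − 2x_i − Σ_{j≠i} x_j = 0.
In a symmetric equilibrium every fishing fleet chooses the same x, so Σ_{j≠i} x_j = 2x. The condition becomes 265 − 4x = 0, giving x = 265/4 = 66.25.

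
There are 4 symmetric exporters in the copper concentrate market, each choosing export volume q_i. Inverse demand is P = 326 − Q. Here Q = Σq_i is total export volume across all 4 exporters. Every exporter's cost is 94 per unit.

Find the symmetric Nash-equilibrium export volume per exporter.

A representative exporter's profit is π_i = q_i(326 − Q) − 94q_i, with Q = q_i + Σ_{j≠i} q_j.
First-order condition: 232 − 2q_i − Σ_{j≠i} q_j = 0.
Imposing symmetry (q_j = q for all j) turns Σ_{j≠i} q_j into 3q, so 232 = 5q and q = 46.4.

46.4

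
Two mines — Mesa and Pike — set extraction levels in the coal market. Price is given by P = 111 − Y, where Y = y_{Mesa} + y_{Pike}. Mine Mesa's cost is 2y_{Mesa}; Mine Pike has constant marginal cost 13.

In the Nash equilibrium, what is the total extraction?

Mine Mesa's profit: π = y_{Mesa}(111 − (y_{Mesa} + y_{Pike})) − 2y_{Mesa}.
∂π/∂y_{Mesa} = 109 − 2y_{Mesa} − y_{Pike} = 0, so y_{Mesa} = 54.5 − 0.5y_{Pike}.
By the same steps for Pike: y_{Pike} = 49 − 0.5y_{Mesa}.
Plugging y_{Pike} into Mesa's best response: y_{Mesa} = 54.5 − 0.5(49 − 0.5y_{Mesa}) ⇒ 0.75y_{Mesa} = 30, so y_{Mesa} = 40.
Then y_{Pike} = 49 − 0.5·40 = 29.
Total extraction: 40 + 29 = 69.

69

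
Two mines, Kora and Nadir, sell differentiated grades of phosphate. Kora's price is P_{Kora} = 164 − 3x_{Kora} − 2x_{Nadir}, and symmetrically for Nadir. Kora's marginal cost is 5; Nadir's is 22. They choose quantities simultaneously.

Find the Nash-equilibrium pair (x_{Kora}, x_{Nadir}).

20.9375, 16.6875

Mine Kora's profit: π = x_{Kora}(164 − 3x_{Kora} − 2x_{Nadir}) − 5x_{Kora}.
∂π/∂x_{Kora} = 159 − 6x_{Kora} − 2x_{Nadir} = 0 ⇒ x_{Kora} = 26.5 − (1/3)x_{Nadir}.
Similarly x_{Nadir} = 71/3 − (1/3)x_{Kora}.
Solving the two reaction functions simultaneously: (1 − (−1/3)(−1/3))x_{Kora} = 26.5 − (1/3)·(71/3), so (8/9)x_{Kora} = 335/18 and x_{Kora} = 20.9375.
Then x_{Nadir} = 71/3 − (1/3)·20.9375 = 16.6875.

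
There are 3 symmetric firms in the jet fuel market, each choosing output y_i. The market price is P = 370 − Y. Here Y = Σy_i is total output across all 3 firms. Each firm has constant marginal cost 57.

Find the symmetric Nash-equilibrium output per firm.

78.25

A representative firm's profit is π_i = y_i(370 − Y) − 57y_i, with Y = y_i + Σ_{j≠i} y_j.
First-order condition: 313 − 2y_i − Σ_{j≠i} y_j = 0.
With identical firms, set every y_j = y: then 313 − 2y − 2y = 0, i.e. y = 313/4 = 78.25.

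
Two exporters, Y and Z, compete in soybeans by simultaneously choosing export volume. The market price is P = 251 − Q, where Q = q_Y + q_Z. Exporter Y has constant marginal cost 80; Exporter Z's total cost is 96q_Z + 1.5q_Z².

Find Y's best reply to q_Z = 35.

Exporter Y's profit: π = q_Y(251 − (q_Y + q_Z)) − 80q_Y.
∂π/∂q_Y = 171 − 2q_Y − q_Z = 0, so q_Y = 85.5 − 0.5q_Z.
At q_Z = 35: q_Y = 85.5 − 0.5·35 = 68.

68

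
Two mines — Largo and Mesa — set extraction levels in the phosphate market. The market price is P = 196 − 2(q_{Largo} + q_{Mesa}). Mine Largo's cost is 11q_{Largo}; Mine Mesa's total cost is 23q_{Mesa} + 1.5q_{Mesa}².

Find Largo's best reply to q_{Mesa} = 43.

Mine Largo's profit: π = q_{Largo}(196 − 2(q_{Largo} + q_{Mesa})) − 11q_{Largo}.
∂π/∂q_{Largo} = 185 − 4q_{Largo} − 2q_{Mesa} = 0, so q_{Largo} = 46.25 − 0.5q_{Mesa}.
At q_{Mesa} = 43: q_{Largo} = 46.25 − 0.5·43 = 24.75.

24.75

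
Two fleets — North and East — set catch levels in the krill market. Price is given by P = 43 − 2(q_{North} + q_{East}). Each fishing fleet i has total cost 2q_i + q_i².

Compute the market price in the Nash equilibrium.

Fishing fleet North's profit: π = q_{North}(43 − 2(q_{North} + q_{East})) − 2q_{North} − q_{North}².
∂π/∂q_{North} = 41 − 6q_{North} − 2q_{East} = 0, so q_{North} = 41/6 − (1/3)q_{East}.
Setting q_{North} = q_{East} in the reaction function: q_{North} = 41/6 − (1/3)q_{North}, so q_{North} = (41/6) / (4/3) = 5.125.
Equilibrium price: P = 43 − 2·10.25 = 22.5.

22.5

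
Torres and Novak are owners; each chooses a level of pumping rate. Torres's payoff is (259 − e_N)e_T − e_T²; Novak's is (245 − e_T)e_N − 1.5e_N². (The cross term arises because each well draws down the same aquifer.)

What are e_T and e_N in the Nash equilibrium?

Expanding Torres's payoff: 259e_T − e_Ne_T − e_T².
∂π/∂e_T = 259 − e_N − 2e_T = 0, so e_T = 129.5 − 0.5e_N.
Likewise for Novak: e_N = 245/3 − (1/3)e_T.
Substituting the second reaction function into the first: e_T = 129.5 − 0.5(245/3 − (1/3)e_T), which gives (5/6)e_T = 266/3 ⇒ e_T = 106.4.
Then e_N = 245/3 − (1/3)·106.4 = 46.2.

106.4, 46.2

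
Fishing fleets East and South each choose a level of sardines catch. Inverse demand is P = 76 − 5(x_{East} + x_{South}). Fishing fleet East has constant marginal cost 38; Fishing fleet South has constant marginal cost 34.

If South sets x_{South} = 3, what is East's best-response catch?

Fishing fleet East's profit: π = x_{East}(76 − 5(x_{East} + x_{South})) − 38x_{East}.
∂π/∂x_{East} = 38 − 10x_{East} − 5x_{South} = 0, so x_{East} = 3.8 − 0.5x_{South}.
At x_{South} = 3: x_{East} = 3.8 − 0.5·3 = 2.3.

2.3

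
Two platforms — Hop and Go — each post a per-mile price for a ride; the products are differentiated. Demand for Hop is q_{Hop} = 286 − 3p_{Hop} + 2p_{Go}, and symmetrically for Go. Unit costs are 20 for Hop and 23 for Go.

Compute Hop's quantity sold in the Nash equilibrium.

201.1875

Hop's profit: π = (p_{Hop} − 20)(286 − 3p_{Hop} + 2p_{Go}).
∂π/∂p_{Hop} = 346 − 6p_{Hop} + 2p_{Go} = 0 ⇒ p_{Hop} = 173/3 + (1/3)p_{Go}.
Similarly p_{Go} = 355/6 + (1/3)p_{Hop}.
Solving the two reaction functions simultaneously: (1 − (1/3)(1/3))p_{Hop} = 173/3 + (1/3)·(355/6), so (8/9)p_{Hop} = 1393/18 and p_{Hop} = 87.0625.
Then p_{Go} = 355/6 + (1/3)·87.0625 = 88.1875.
q_{Hop} = 286 − 3·87.0625 + 2·88.1875 = 201.1875.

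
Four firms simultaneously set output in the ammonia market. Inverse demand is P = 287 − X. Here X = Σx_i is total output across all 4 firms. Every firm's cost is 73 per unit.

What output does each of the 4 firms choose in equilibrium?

A representative firm's profit is π_i = x_i(287 − X) − 73x_i, with X = x_i + Σ_{j≠i} x_j.
First-order condition: 214 − 2x_i − Σ_{j≠i} x_j = 0.
Imposing symmetry (x_j = x for all j) turns Σ_{j≠i} x_j into 3x, so 214 = 5x and x = 42.8.

42.8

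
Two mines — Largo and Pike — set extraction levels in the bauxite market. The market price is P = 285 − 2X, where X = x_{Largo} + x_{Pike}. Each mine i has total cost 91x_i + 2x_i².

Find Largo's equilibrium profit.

Mine Largo's profit: π = x_{Largo}(285 − 2(x_{Largo} + x_{Pike})) − 91x_{Largo} − 2x_{Largo}².
∂π/∂x_{Largo} = 194 − 8x_{Largo} − 2x_{Pike} = 0, so x_{Largo} = 24.25 − 0.25x_{Pike}.
The game is symmetric, so in equilibrium x_{Pike} = x_{Largo}: the reaction function gives 1.25x_{Largo} = 24.25, hence x_{Largo} = 19.4.
Price P = 285 − 2·38.8 = 207.4.
Largo's profit: (207.4 − 91)·19.4 − 2(19.4)² = 1505.44.

1505.44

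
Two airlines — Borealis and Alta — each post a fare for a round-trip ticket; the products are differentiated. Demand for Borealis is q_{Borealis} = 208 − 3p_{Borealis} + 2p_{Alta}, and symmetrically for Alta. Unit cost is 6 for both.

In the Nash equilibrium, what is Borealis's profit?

7650.75

Borealis's profit: π = (p_{Borealis} − 6)(208 − 3p_{Borealis} + 2p_{Alta}).
∂π/∂p_{Borealis} = 226 − 6p_{Borealis} + 2p_{Alta} = 0 ⇒ p_{Borealis} = 113/3 + (1/3)p_{Alta}.
By symmetry p_{Alta} = p_{Borealis}; substituting into the reaction function, (2/3)p_{Borealis} = 113/3 and p_{Borealis} = 56.5.
q_{Borealis} = 208 − 3·56.5 + 2·56.5 = 151.5.
Profit = (56.5 − 6)·151.5 = 7650.75.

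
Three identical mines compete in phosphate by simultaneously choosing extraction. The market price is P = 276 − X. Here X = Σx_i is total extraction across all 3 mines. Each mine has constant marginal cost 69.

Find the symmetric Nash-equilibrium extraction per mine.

51.75

A representative mine's profit is π_i = x_i(276 − X) − 69x_i, with X = x_i + Σ_{j≠i} x_j.
First-order condition: 207 − 2x_i − Σ_{j≠i} x_j = 0.
In a symmetric equilibrium every mine chooses the same x, so Σ_{j≠i} x_j = 2x. The condition becomes 207 − 4x = 0, giving x = 207/4 = 51.75.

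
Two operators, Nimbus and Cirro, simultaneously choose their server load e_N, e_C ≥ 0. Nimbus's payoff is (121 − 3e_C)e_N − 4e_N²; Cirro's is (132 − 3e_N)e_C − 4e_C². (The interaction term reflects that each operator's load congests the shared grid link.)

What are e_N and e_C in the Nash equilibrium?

10.4, 12.6

Expanding Nimbus's payoff: 121e_N − 3e_Ce_N − 4e_N².
∂π/∂e_N = 121 − 3e_C − 8e_N = 0, so e_N = 15.125 − 0.375e_C.
Likewise for Cirro: e_C = 16.5 − 0.375e_N.
Solving the two reaction functions simultaneously: (1 − (−0.375)(−0.375))e_N = 15.125 − 0.375·16.5, so (55/64)e_N = 8.9375 and e_N = 10.4.
Then e_C = 16.5 − 0.375·10.4 = 12.6.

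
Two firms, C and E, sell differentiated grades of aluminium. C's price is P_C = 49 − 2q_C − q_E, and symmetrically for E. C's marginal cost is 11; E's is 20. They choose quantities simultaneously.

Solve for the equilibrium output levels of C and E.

Firm C's profit: π = q_C(49 − 2q_C − q_E) − 11q_C.
∂π/∂q_C = 38 − 4q_C − q_E = 0 ⇒ q_C = 9.5 − 0.25q_E.
Similarly q_E = 7.25 − 0.25q_C.
Plugging q_E into C's best response: q_C = 9.5 − 0.25(7.25 − 0.25q_C) ⇒ 0.9375q_C = 7.6875, so q_C = 8.2.
Then q_E = 7.25 − 0.25·8.2 = 5.2.

8.2, 5.2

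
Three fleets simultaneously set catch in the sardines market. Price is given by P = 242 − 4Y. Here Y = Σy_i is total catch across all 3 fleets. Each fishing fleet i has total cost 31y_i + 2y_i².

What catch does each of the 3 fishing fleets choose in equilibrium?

10.55

A representative fishing fleet's profit is π_i = y_i(242 − 4Y) − 31y_i − 2y_i², with Y = y_i + Σ_{j≠i} y_j.
First-order condition: 211 − 12y_i − 4Σ_{j≠i} y_j = 0.
With identical fishing fleets, set every y_j = y: then 211 − 12y − 8y = 0, i.e. y = 211/20 = 10.55.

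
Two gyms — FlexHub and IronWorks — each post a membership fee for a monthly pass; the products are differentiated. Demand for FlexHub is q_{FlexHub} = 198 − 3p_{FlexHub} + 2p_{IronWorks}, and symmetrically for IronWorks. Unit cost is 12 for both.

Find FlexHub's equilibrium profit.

FlexHub's profit: π = (p_{FlexHub} − 12)(198 − 3p_{FlexHub} + 2p_{IronWorks}).
∂π/∂p_{FlexHub} = 234 − 6p_{FlexHub} + 2p_{IronWorks} = 0 ⇒ p_{FlexHub} = 39 + (1/3)p_{IronWorks}.
The game is symmetric, so in equilibrium p_{IronWorks} = p_{FlexHub}: the reaction function gives (2/3)p_{FlexHub} = 39, hence p_{FlexHub} = 58.5.
q_{FlexHub} = 198 − 3·58.5 + 2·58.5 = 139.5.
Profit = (58.5 − 12)·139.5 = 6486.75.

6486.75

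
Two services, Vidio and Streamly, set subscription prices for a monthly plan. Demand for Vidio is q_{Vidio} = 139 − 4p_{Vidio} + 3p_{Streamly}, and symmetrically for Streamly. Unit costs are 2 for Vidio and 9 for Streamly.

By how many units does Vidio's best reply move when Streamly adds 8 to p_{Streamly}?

Vidio's profit: π = (p_{Vidio} − 2)(139 − 4p_{Vidio} + 3p_{Streamly}).
∂π/∂p_{Vidio} = 147 − 8p_{Vidio} + 3p_{Streamly} = 0 ⇒ p_{Vidio} = 18.375 + 0.375p_{Streamly}.
The reaction-function slope is 0.375, so an 8-unit rise in p_{Streamly} moves p_{Vidio} by 0.375 × 8 = 3. Vidio's best response rises — the actions are strategic complements.

3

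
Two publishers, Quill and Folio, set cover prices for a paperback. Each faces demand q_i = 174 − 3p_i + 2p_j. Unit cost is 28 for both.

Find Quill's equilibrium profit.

Quill's profit: π = (p_{Quill} − 28)(174 − 3p_{Quill} + 2p_{Folio}).
∂π/∂p_{Quill} = 258 − 6p_{Quill} + 2p_{Folio} = 0 ⇒ p_{Quill} = 43 + (1/3)p_{Folio}.
Setting p_{Quill} = p_{Folio} in the reaction function: p_{Quill} = 43 + (1/3)p_{Quill}, so p_{Quill} = 43 / (2/3) = 64.5.
q_{Quill} = 174 − 3·64.5 + 2·64.5 = 109.5.
Profit = (64.5 − 28)·109.5 = 3996.75.

3996.75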